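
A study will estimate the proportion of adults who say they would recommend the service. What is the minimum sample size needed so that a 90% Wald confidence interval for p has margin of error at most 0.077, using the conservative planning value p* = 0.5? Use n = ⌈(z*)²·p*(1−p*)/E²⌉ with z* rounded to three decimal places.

n = 115

The 90% critical value is z* = 1.645.
p*(1−p*) = 0.2500.
(z*)²·p*(1−p*)/E² = 2.706025·0.2500/0.005929 = 114.101.
Rounding up, n = 115.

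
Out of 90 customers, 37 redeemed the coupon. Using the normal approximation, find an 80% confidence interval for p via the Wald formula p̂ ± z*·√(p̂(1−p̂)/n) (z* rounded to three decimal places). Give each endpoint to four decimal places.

(0.3446, 0.4776)

Sample proportion p̂ = 37/90 = 0.41111.
SE = √(p̂(1−p̂)/n) = √(0.242099/90) = 0.051865.
z* = 1.282 at the 80% level.
Margin = 1.282·0.051865 = 0.06649.
So the interval runs from 0.3446 to 0.4776.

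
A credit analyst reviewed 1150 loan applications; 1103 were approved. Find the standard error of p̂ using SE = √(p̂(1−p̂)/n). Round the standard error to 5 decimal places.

With x = 1103 successes in n = 1150, p̂ = 0.95913.
p̂(1−p̂) = 0.95913·0.04087 = 0.039200.
SE = √(0.039200/1150) = √0.000034087 = 0.00584.

SE = 0.00584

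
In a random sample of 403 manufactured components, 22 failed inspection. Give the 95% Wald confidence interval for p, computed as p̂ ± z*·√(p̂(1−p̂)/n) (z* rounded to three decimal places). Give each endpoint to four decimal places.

With x = 22 successes in n = 403, p̂ = 0.05459.
Standard error of p̂: √(0.051610/403) = √0.000128066 = 0.011317.
z* = 1.960 at the 95% level.
Margin of error: 1.960 × 0.011317 = 0.02218.
CI: 0.05459 ± 0.02218 = (0.0324, 0.0768).

(0.0324, 0.0768)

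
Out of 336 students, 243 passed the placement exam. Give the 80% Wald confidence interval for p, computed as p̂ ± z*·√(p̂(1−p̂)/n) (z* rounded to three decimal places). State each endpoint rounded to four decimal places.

With x = 243 successes in n = 336, p̂ = 0.72321.
Standard error of p̂: √(0.200175/336) = √0.000595760 = 0.024408.
For 80% confidence, z* = 1.282.
Margin of error: 1.282 × 0.024408 = 0.03129.
So the interval runs from 0.6919 to 0.7545.

(0.6919, 0.7545)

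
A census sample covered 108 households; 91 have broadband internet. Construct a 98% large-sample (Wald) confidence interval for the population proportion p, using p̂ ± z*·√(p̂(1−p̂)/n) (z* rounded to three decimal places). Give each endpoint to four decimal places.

(0.7611, 0.9241)

Sample proportion p̂ = 91/108 = 0.84259.
SE(p̂) = √(0.84259·0.15741/108) = 0.035044.
The 98% critical value is z* = 2.326.
Margin of error: 2.326 × 0.035044 = 0.08151.
CI: 0.84259 ± 0.08151 = (0.7611, 0.9241).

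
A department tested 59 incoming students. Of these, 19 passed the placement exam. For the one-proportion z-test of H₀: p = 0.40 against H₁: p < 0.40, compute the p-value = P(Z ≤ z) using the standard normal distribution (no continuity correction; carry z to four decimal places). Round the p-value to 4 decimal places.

p-value = 0.1108

The sample proportion is 19/59 = 0.32203.
SE₀ = √(0.40·0.60/59) = 0.063779.
Test statistic (full precision, shown to 4 dp): z = (19/59 − 0.40)/SE₀ ≈ -1.2224.
From the standard normal, P(Z ≤ z) = 0.1108.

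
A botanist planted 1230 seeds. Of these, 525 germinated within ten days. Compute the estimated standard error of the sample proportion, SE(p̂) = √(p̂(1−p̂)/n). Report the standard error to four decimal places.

SE = 0.0141

p̂ = 525/1230 = 0.42683.
p̂(1−p̂) = 0.42683·0.57317 = 0.244646.
SE = √(0.244646/1230) = √0.000198899 = 0.0141.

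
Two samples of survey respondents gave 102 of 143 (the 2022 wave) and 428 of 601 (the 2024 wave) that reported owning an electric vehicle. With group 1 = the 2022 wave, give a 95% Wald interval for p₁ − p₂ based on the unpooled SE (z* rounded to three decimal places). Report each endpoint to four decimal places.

(-0.0813, 0.0836)

p̂₁ = 102/143 = 0.71329, p̂₂ = 428/601 = 0.71215; p̂₁ − p̂₂ = 0.00114.
Unpooled SE = √(p̂₁(1−p̂₁)/n₁ + p̂₂(1−p̂₂)/n₂) = √(0.001430131 + 0.000341088) = 0.042086.
For 95% confidence, z* = 1.960. Margin of error = 0.08249.
Interval: 0.00114 ± 0.08249 → (-0.0813, 0.0836).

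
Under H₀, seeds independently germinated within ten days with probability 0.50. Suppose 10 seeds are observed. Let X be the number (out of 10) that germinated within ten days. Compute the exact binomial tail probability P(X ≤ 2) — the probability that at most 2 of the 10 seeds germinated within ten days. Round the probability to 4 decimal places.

X is binomial with n = 10 and p = 0.50.
P(X ≤ 2) = C(10,0)·0.50^0·0.50^10 + C(10,1)·0.50^1·0.50^9 + C(10,2)·0.50^2·0.50^8.
= 0.000977 + 0.009766 + 0.043945 = 0.0547.

P = 0.0547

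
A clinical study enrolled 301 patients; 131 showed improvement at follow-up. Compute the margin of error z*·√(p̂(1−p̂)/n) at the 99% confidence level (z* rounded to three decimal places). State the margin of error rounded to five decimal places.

ME = 0.07361

The sample proportion is 131/301 = 0.43522.
Standard error of p̂: √(0.245803/301) = √0.000816621 = 0.028577.
The 99% critical value is z* = 2.576.
So ME = 0.07361.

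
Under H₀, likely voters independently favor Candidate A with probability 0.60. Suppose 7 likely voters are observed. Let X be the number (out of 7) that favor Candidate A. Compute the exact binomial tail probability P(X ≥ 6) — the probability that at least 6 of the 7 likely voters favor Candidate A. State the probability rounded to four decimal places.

P = 0.1586

X is binomial with n = 7 and p = 0.60.
P(X ≥ 6) = C(7,6)·0.60^6·0.40^1 + C(7,7)·0.60^7·0.40^0.
= 0.130637 + 0.027994 = 0.1586.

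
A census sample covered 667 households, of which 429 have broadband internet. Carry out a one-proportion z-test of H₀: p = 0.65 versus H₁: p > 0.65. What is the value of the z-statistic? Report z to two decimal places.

z = -0.37

With x = 429 successes in n = 667, p̂ = 0.64318.
SE₀ = √(0.65·0.35/667) = 0.018468.
z = (0.64318 − 0.65)/0.018468 = -0.00682/0.018468 = -0.37.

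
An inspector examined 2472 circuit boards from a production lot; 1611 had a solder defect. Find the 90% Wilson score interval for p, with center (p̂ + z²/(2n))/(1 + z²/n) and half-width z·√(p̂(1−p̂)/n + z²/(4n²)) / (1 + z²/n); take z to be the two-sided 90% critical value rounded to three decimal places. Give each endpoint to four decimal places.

(0.6358, 0.6673)

Here p̂ = 1611/2472 = 0.65170 and z = 1.645 (z² = 2.706025).
1 + z²/n = 1.001095.
Center = (0.65170 + 0.000547)/1.001095 = 0.65153.
Radicand: p̂(1−p̂)/n + z²/(4n²) = 0.000091823 + 0.000000111 = 0.000091934.
Half-width = 1.645·√0.000091934/1.001095 = 0.01576.
So the interval runs from 0.6358 to 0.6673.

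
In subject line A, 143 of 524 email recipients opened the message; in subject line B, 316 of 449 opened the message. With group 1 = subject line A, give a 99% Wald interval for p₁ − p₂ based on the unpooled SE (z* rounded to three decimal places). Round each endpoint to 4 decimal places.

p̂₁ = 143/524 = 0.27290, p̂₂ = 316/449 = 0.70379; p̂₁ − p̂₂ = -0.43089.
SE = √(0.000378675 + 0.000464301) = √0.000842976 = 0.029034.
z* = 2.576 at the 99% level. Margin of error = 0.07479.
So the interval runs from -0.5057 to -0.3561.

(-0.5057, -0.3561)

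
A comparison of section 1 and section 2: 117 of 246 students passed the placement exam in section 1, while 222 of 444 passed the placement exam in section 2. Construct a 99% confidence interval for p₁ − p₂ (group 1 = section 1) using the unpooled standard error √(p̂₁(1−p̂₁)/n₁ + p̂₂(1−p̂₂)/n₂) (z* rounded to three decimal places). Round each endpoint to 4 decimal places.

(-0.1267, 0.0779)

p̂₁ = 117/246 = 0.47561, p̂₂ = 222/444 = 0.50000; p̂₁ − p̂₂ = -0.02439.
SE = √(0.001013842 + 0.000563063) = √0.001576905 = 0.039710.
z* = 2.576 at the 99% level. Margin = 2.576·0.039710 = 0.10229.
So the interval runs from -0.1267 to 0.0779.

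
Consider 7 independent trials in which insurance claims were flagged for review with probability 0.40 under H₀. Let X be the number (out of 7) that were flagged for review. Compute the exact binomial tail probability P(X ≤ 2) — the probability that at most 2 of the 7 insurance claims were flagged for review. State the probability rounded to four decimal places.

P = 0.4199

X ~ Binomial(n=7, p=0.40).
P(X ≤ 2) = C(7,0)·0.40^0·0.60^7 + C(7,1)·0.40^1·0.60^6 + C(7,2)·0.40^2·0.60^5.
= 0.027994 + 0.130637 + 0.261274 = 0.4199.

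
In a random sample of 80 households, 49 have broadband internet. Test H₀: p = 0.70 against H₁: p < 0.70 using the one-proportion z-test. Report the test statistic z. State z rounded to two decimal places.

p̂ = 49/80 = 0.61250.
Null standard error: √(0.70·0.30/80) = √0.002625000 = 0.051235.
z = (0.61250 − 0.70)/0.051235 = -0.08750/0.051235 = -1.71.

z = -1.71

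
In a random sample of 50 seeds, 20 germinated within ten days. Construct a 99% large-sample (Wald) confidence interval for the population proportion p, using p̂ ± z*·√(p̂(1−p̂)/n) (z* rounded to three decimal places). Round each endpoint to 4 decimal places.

(0.2215, 0.5785)

With x = 20 successes in n = 50, p̂ = 0.40000.
SE(p̂) = √(0.40000·0.60000/50) = 0.069282.
z* = 2.576 at the 99% level.
Margin of error: 2.576 × 0.069282 = 0.17847.
So the interval runs from 0.2215 to 0.5785.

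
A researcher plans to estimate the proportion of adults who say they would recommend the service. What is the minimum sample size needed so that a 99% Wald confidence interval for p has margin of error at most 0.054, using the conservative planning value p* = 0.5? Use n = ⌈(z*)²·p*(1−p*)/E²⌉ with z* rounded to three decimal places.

n = 569

z* = 2.576 at the 99% level.
p*(1−p*) = 0.50·0.50 = 0.2500.
(z*)²·p*(1−p*)/E² = 6.635776·0.2500/0.002916 = 568.911.
⌈568.911⌉ = 569.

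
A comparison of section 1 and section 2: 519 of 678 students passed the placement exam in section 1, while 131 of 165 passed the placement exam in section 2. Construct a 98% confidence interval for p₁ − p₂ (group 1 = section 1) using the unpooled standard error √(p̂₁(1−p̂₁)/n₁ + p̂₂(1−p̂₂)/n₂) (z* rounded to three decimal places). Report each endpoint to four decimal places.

p̂₁ = 0.76549, p̂₂ = 0.79394, so the observed difference is -0.02845.
SE = √(0.000264774 + 0.000991513) = √0.001256287 = 0.035444.
z* = 2.326 at the 98% level. Margin = 2.326·0.035444 = 0.08244.
CI: -0.02845 ± 0.08244 = (-0.1109, 0.0540).

(-0.1109, 0.0540)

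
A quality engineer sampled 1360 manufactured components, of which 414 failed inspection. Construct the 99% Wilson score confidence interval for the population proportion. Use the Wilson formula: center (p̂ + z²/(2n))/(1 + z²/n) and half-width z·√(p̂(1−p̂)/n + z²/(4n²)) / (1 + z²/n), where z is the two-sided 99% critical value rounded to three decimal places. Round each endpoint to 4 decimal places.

Here p̂ = 414/1360 = 0.30441 and z = 2.576 (z² = 6.635776).
Denominator 1 + z²/n = 1 + 6.635776/1360 = 1.004879.
Adjusted center: (0.30441 + z²/(2n))/1.004879 = 0.30536.
Radicand: p̂(1−p̂)/n + z²/(4n²) = 0.000155695 + 0.000000897 = 0.000156592.
Half-width = 2.576·√0.000156592/1.004879 = 0.03208.
So the interval runs from 0.2733 to 0.3374.

(0.2733, 0.3374)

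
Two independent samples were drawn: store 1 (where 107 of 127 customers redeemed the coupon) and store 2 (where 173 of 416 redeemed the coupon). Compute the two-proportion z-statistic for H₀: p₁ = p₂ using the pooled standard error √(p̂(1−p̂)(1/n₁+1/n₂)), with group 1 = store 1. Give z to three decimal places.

z = 8.421

p̂₁ = 107/127 = 0.84252, p̂₂ = 173/416 = 0.41587.
Pooled p̂ = (107+173)/(127+416) = 280/543 = 0.51565.
Pooled SE = √[0.2497550·0.01027786] ≈ 0.050665.
z = 0.42665/0.050665 = 8.421.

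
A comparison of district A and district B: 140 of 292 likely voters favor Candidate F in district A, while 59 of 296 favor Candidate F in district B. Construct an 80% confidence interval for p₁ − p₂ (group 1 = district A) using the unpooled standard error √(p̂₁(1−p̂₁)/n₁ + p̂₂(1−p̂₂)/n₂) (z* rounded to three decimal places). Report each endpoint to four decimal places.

p̂₁ = 0.47945, p̂₂ = 0.19932, so the observed difference is 0.28013.
SE = √(0.000854718 + 0.000539169) = √0.001393887 = 0.037335.
z* = 1.282 at the 80% level. Margin of error = 0.04786.
CI: 0.28013 ± 0.04786 = (0.2323, 0.3280).

(0.2323, 0.3280)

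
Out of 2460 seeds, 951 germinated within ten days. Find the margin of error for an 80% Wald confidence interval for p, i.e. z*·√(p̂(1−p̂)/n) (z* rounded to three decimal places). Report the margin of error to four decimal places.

ME = 0.0126

p̂ = 951/2460 = 0.38659.
Standard error of p̂: √(0.237137/2460) = √0.000096397 = 0.009818.
For 80% confidence, z* = 1.282.
Margin of error = z*·SE = 1.282 × 0.009818 = 0.0126.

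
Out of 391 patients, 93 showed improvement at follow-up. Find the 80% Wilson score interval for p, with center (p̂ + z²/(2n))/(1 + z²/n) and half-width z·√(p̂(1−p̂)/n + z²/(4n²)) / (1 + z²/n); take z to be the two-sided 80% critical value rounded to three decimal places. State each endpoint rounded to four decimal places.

(0.2114, 0.2665)

p̂ = 93/391 = 0.23785; z = 1.282, so z² = 1.643524.
Denominator 1 + z²/n = 1 + 1.643524/391 = 1.004203.
Center = (0.23785 + 0.002102)/1.004203 = 0.23895.
Radicand: p̂(1−p̂)/n + z²/(4n²) = 0.000463627 + 0.000002688 = 0.000466315.
Half-width = z·√(radicand)/denom = 1.282·0.021594/1.004203 = 0.02757.
CI: 0.23895 ± 0.02757 = (0.2114, 0.2665).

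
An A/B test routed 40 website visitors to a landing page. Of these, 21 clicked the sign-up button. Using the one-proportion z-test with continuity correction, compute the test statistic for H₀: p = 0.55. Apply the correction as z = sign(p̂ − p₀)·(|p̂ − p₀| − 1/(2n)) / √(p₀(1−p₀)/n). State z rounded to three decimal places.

z = -0.159

With x = 21 successes in n = 40, p̂ = 0.52500. p̂ − p₀ = -0.025000.
Continuity correction 1/(2n) = 1/80 = 0.012500.
Corrected numerator: |-0.025000| − 0.012500 = 0.012500.
Null standard error: √(0.55·0.45/40) = √0.006187500 = 0.078661.
z = −0.012500/0.078661 = -0.159.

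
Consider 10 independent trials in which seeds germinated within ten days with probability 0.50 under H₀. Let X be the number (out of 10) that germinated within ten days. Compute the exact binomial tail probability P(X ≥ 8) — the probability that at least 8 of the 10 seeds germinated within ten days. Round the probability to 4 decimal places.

P = 0.0547

X is binomial with n = 10 and p = 0.50.
P(X ≥ 8) = C(10,8)·0.50^8·0.50^2 + C(10,9)·0.50^9·0.50^1 + C(10,10)·0.50^10·0.50^0.
= 0.043945 + 0.009766 + 0.000977 = 0.0547.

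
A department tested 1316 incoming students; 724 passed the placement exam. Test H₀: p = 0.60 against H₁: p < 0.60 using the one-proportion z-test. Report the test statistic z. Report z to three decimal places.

z = -3.691

With x = 724 successes in n = 1316, p̂ = 0.55015.
Under H₀, SE = √(p₀(1−p₀)/n) = √(0.60·0.40/1316) = √0.000182371 = 0.013504.
Test statistic: z = -0.04985/0.013504 = -3.691.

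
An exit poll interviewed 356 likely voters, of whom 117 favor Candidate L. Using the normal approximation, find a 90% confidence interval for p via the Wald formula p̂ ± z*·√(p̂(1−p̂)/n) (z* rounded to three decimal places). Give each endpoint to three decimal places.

The sample proportion is 117/356 = 0.32865.
Standard error of p̂: √(0.220640/356) = √0.000619775 = 0.024895.
For 90% confidence, z* = 1.645.
Margin = 1.645·0.024895 = 0.04095.
So the interval runs from 0.288 to 0.370.

(0.288, 0.370)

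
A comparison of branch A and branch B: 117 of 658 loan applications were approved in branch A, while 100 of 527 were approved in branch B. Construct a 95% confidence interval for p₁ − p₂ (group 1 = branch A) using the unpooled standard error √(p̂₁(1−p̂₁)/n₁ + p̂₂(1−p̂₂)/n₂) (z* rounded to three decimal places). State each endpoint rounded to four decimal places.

p̂₁ = 0.17781, p̂₂ = 0.18975, so the observed difference is -0.01194.
Unpooled SE = √(p̂₁(1−p̂₁)/n₁ + p̂₂(1−p̂₂)/n₂) = √(0.000222180 + 0.000291740) = 0.022670.
z* = 1.960 at the 95% level. Margin of error = 0.04443.
Interval: -0.01194 ± 0.04443 → (-0.0564, 0.0325).

(-0.0564, 0.0325)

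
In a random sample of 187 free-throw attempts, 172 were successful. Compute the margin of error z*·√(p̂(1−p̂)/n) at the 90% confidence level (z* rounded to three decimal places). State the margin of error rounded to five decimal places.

With x = 172 successes in n = 187, p̂ = 0.91979.
SE(p̂) = √(0.91979·0.08021/187) = 0.019863.
The 90% critical value is z* = 1.645.
ME = 1.645·0.019863 = 0.03267.

ME = 0.03267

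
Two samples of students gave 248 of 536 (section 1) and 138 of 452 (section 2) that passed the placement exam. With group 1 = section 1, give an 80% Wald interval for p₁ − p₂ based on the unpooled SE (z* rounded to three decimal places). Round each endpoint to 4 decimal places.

p̂₁ = 0.46269, p̂₂ = 0.30531, so the observed difference is 0.15738.
Unpooled SE = √(p̂₁(1−p̂₁)/n₁ + p̂₂(1−p̂₂)/n₂) = √(0.000463820 + 0.000469238) = 0.030546.
z* = 1.282 at the 80% level. Margin of error = 0.03916.
So the interval runs from 0.1182 to 0.1965.

(0.1182, 0.1965)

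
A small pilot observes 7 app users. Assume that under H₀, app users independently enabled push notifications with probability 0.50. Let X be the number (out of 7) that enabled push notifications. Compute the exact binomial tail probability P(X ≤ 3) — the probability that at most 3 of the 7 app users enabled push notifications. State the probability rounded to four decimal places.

P = 0.5000

X ~ Binomial(n=7, p=0.50).
P(X ≤ 3) = C(7,0)·0.50^0·0.50^7 + C(7,1)·0.50^1·0.50^6 + C(7,2)·0.50^2·0.50^5 + C(7,3)·0.50^3·0.50^4.
= 0.007812 + 0.054688 + 0.164062 + 0.273438 = 0.5000.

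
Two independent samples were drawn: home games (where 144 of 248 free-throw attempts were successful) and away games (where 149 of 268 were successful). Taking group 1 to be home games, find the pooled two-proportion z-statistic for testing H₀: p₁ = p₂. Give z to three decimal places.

Sample proportions: p̂₁ = 144/248 = 0.58065 and p̂₂ = 149/268 = 0.55597.
Pooling: p̂ = 293/516 = 0.56783.
Pooled SE = √[0.2453992·0.00776360] ≈ 0.043648.
z = 0.02468/0.043648 = 0.565.

z = 0.565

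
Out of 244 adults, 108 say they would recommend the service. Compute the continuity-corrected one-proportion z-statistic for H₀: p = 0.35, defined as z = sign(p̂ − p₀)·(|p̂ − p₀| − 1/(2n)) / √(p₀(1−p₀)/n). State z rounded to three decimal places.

z = 2.966

The sample proportion is 108/244 = 0.44262. p̂ − p₀ = 0.092623.
1/(2n) = 0.002049.
Corrected numerator: |0.092623| − 0.002049 = 0.090574.
SE₀ = √(0.35·0.65/244) = 0.030535.
z = +0.090574/0.030535 = 2.966.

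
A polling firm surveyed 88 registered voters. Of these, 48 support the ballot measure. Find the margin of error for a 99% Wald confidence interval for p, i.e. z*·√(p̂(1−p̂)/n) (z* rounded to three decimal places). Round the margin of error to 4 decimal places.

ME = 0.1367

Sample proportion p̂ = 48/88 = 0.54545.
SE = √(p̂(1−p̂)/n) = √(0.247934/88) = 0.053079.
The 99% critical value is z* = 2.576.
So ME = 0.1367.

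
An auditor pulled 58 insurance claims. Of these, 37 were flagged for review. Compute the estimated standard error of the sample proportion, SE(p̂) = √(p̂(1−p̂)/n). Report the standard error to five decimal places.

Sample proportion p̂ = 37/58 = 0.63793.
p̂(1−p̂) = 0.63793·0.36207 = 0.230975.
Dividing by n and taking the root: √0.003982328 = 0.06311.

SE = 0.06311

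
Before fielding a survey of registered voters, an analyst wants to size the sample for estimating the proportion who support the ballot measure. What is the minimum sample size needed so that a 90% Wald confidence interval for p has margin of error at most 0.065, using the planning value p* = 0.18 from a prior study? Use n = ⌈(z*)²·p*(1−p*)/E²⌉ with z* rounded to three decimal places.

n = 95

The 90% critical value is z* = 1.645.
p*(1−p*) = 0.1476.
Required n before rounding: 2.706025 × 0.1476 / 0.065² = 94.535.
Rounding up, n = 95.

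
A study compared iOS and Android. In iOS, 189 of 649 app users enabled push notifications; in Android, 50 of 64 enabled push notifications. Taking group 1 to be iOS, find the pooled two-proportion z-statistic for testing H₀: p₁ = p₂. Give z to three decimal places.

p̂₁ = 189/649 = 0.29122, p̂₂ = 50/64 = 0.78125.
Pooled p̂ = (189+50)/(649+64) = 239/713 = 0.33520.
SE = √[p̂(1−p̂)(1/n₁+1/n₂)] = √[0.33520·0.66480·(1/649+1/64)] ≈ 0.061849.
z = (p̂₁ − p̂₂)/SE = (0.29122 − 0.78125)/0.061849 = -0.49003/0.061849 = -7.923.

z = -7.923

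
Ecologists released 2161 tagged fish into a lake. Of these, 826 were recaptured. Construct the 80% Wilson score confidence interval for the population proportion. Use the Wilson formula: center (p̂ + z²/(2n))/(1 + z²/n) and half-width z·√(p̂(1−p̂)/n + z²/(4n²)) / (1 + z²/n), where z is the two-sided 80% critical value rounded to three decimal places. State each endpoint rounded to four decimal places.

Here p̂ = 826/2161 = 0.38223 and z = 1.282 (z² = 1.643524).
1 + z²/n = 1.000761.
Center = (0.38223 + 0.000380)/1.000761 = 0.38232.
Radicand: p̂(1−p̂)/n + z²/(4n²) = 0.000109269 + 0.000000088 = 0.000109357.
Half-width = z·√(radicand)/denom = 1.282·0.010457/1.000761 = 0.01340.
So the interval runs from 0.3689 to 0.3957.

(0.3689, 0.3957)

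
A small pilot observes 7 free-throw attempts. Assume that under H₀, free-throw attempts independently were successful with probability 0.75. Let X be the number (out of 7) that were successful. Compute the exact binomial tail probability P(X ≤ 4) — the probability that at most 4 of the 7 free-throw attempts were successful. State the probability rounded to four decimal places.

X ~ Binomial(n=7, p=0.75).
P(X ≤ 4) = Σ_{j=0}^{4} C(7,j)·0.75^j·0.25^{7−j}.
= 0.000061 + 0.001282 + 0.011536 + 0.057678 + 0.173035 = 0.2436.

P = 0.2436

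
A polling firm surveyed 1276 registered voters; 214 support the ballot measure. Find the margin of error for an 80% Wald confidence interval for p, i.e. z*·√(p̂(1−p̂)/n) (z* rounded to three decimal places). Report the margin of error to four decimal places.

With x = 214 successes in n = 1276, p̂ = 0.16771.
Standard error of p̂: √(0.139584/1276) = √0.000109392 = 0.010459.
z* = 1.282 at the 80% level.
ME = 1.282·0.010459 = 0.0134.

ME = 0.0134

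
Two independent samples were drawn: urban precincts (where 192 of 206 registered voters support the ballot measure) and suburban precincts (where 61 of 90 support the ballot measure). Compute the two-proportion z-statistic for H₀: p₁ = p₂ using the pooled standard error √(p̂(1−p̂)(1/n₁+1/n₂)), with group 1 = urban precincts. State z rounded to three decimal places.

p̂₁ = 192/206 = 0.93204, p̂₂ = 61/90 = 0.67778.
Pooling: p̂ = 253/296 = 0.85473.
SE = √[p̂(1−p̂)(1/n₁+1/n₂)] = √[0.85473·0.14527·(1/206+1/90)] ≈ 0.044524.
z = 0.25426/0.044524 = 5.711.

z = 5.711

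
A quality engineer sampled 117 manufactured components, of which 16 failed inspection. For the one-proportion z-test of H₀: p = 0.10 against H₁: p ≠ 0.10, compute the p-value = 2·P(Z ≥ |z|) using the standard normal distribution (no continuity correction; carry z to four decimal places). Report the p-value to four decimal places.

p-value = 0.1851

Sample proportion p̂ = 16/117 = 0.13675.
Under H₀, SE = √(p₀(1−p₀)/n) = √(0.10·0.90/117) = √0.000769231 = 0.027735.
Test statistic (full precision, shown to 4 dp): z = (16/117 − 0.10)/SE₀ ≈ 1.3251.
From the standard normal, 2·P(Z ≥ |z|) = 0.1851.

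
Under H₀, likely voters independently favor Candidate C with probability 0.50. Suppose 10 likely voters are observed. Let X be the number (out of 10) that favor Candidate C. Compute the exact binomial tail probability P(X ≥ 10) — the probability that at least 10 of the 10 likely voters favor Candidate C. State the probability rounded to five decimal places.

P = 0.00098

X is binomial with n = 10 and p = 0.50.
P(X ≥ 10) = C(10,10)·0.50^10·0.50^0.
= 0.000977 = 0.00098.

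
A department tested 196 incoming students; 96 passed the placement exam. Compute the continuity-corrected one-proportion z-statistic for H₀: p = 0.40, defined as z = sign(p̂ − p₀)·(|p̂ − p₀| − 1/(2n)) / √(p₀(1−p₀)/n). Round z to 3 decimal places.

p̂ = 96/196 = 0.48980. p̂ − p₀ = 0.089796.
Continuity correction 1/(2n) = 1/392 = 0.002551.
Corrected numerator: |0.089796| − 0.002551 = 0.087245.
SE₀ = √(0.40·0.60/196) = 0.034993.
z = (+)0.087245/0.034993 = 2.493.

z = 2.493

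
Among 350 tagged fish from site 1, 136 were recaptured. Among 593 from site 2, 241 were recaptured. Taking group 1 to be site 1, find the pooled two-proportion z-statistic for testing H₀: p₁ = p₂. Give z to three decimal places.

z = -0.540

Sample proportions: p̂₁ = 136/350 = 0.38857 and p̂₂ = 241/593 = 0.40641.
Pooled p̂ = (136+241)/(350+593) = 377/943 = 0.39979.
SE = √[p̂(1−p̂)(1/n₁+1/n₂)] = √[0.39979·0.60021·(1/350+1/593)] ≈ 0.033019.
z = -0.01784/0.033019 = -0.540.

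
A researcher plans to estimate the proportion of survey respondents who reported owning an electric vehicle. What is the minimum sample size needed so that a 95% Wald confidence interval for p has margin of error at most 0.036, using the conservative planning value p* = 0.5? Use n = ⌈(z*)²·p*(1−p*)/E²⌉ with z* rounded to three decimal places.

n = 742

The 95% critical value is z* = 1.960.
p*(1−p*) = 0.50·0.50 = 0.2500.
Required n before rounding: 3.841600 × 0.2500 / 0.036² = 741.049.
⌈741.049⌉ = 742.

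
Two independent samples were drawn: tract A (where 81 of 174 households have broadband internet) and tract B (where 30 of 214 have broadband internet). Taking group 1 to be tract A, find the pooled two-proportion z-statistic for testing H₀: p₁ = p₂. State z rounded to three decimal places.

z = 7.052

p̂₁ = 81/174 = 0.46552, p̂₂ = 30/214 = 0.14019.
Pooling: p̂ = 111/388 = 0.28608.
SE = √[p̂(1−p̂)(1/n₁+1/n₂)] = √[0.28608·0.71392·(1/174+1/214)] ≈ 0.046132.
z = (p̂₁ − p̂₂)/SE = (0.46552 − 0.14019)/0.046132 = 0.32533/0.046132 = 7.052.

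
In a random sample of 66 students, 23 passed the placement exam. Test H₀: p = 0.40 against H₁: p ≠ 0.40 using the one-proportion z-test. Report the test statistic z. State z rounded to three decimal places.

z = -0.854

The sample proportion is 23/66 = 0.34848.
Null standard error: √(0.40·0.60/66) = √0.003636364 = 0.060302.
z = (p̂ − p₀)/SE = (0.34848 − 0.40)/0.060302 = -0.854.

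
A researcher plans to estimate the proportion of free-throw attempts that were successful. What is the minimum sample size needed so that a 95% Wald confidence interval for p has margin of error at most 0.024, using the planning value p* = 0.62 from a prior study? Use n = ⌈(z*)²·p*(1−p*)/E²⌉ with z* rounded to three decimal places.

n = 1572

z* = 1.960 at the 95% level.
p*(1−p*) = 0.62·0.38 = 0.2356.
(z*)²·p*(1−p*)/E² = 3.841600·0.2356/0.000576 = 1571.321.
⌈1571.321⌉ = 1572.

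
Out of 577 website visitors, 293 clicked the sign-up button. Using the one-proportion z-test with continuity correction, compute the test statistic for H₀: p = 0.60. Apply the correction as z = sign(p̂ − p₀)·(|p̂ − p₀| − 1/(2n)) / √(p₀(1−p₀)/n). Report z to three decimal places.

The sample proportion is 293/577 = 0.50780. p̂ − p₀ = -0.092201.
Continuity correction 1/(2n) = 1/1154 = 0.000867.
Corrected numerator: |-0.092201| − 0.000867 = 0.091334.
Null standard error: √(0.60·0.40/577) = √0.000415945 = 0.020395.
z = −0.091334/0.020395 = -4.478.

z = -4.478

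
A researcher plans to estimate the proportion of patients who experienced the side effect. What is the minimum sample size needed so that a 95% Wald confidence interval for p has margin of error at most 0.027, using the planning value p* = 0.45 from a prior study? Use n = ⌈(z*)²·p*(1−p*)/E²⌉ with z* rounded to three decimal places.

n = 1305

z* = 1.960 at the 95% level.
p*(1−p*) = 0.2475.
Required n before rounding: 3.841600 × 0.2475 / 0.027² = 1304.247.
Rounding up, n = 1305.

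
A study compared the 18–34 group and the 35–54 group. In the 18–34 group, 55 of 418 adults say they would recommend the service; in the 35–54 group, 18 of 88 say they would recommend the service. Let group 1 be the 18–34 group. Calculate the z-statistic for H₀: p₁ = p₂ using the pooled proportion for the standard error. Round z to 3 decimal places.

p̂₁ = 55/418 = 0.13158, p̂₂ = 18/88 = 0.20455.
Pooling: p̂ = 73/506 = 0.14427.
Pooled SE = √[0.1234553·0.01375598] ≈ 0.041210.
z = (p̂₁ − p̂₂)/SE = (0.13158 − 0.20455)/0.041210 = -0.07297/0.041210 = -1.771.

z = -1.771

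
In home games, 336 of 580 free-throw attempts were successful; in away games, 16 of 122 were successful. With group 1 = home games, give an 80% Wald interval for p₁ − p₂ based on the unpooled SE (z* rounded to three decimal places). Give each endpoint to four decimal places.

(0.4010, 0.4953)

p̂₁ = 0.57931, p̂₂ = 0.13115, so the observed difference is 0.44816.
Unpooled SE = √(p̂₁(1−p̂₁)/n₁ + p̂₂(1−p̂₂)/n₂) = √(0.000420189 + 0.000933999) = 0.036799.
For 80% confidence, z* = 1.282. Margin = 1.282·0.036799 = 0.04718.
Interval: 0.44816 ± 0.04718 → (0.4010, 0.4953).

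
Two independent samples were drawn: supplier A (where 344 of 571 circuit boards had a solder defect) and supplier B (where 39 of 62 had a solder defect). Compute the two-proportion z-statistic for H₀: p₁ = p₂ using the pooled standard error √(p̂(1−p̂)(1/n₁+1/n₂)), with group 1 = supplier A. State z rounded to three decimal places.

z = -0.407

p̂₁ = 344/571 = 0.60245, p̂₂ = 39/62 = 0.62903.
Pooled p̂ = (344+39)/(571+62) = 383/633 = 0.60506.
SE = √[p̂(1−p̂)(1/n₁+1/n₂)] = √[0.60506·0.39494·(1/571+1/62)] ≈ 0.065366.
z = (p̂₁ − p̂₂)/SE = (0.60245 − 0.62903)/0.065366 = -0.02658/0.065366 = -0.407.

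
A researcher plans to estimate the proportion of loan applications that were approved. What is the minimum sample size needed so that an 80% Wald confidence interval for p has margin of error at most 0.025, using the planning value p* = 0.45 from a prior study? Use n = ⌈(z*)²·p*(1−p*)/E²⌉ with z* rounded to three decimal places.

n = 651

The 80% critical value is z* = 1.282.
p*(1−p*) = 0.45·0.55 = 0.2475.
(z*)²·p*(1−p*)/E² = 1.643524·0.2475/0.000625 = 650.836.
Rounding up, n = 651.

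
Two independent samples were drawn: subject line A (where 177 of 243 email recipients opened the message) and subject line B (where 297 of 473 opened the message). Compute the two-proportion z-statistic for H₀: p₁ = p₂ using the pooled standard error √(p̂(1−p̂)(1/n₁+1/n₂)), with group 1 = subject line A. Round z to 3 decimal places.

z = 2.692

p̂₁ = 177/243 = 0.72840, p̂₂ = 297/473 = 0.62791.
Pooling: p̂ = 474/716 = 0.66201.
SE = √[p̂(1−p̂)(1/n₁+1/n₂)] = √[0.66201·0.33799·(1/243+1/473)] ≈ 0.037334.
z = (p̂₁ − p̂₂)/SE = (0.72840 − 0.62791)/0.037334 = 0.10049/0.037334 = 2.692.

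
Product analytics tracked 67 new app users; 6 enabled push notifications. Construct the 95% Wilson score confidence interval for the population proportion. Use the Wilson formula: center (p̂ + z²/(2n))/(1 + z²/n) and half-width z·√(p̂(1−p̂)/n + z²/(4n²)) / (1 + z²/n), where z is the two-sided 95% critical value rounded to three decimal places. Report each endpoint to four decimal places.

Here p̂ = 6/67 = 0.08955 and z = 1.960 (z² = 3.841600).
Denominator 1 + z²/n = 1 + 3.841600/67 = 1.057337.
Center = (0.08955 + 0.028669)/1.057337 = 0.11181.
Radicand: p̂(1−p̂)/n + z²/(4n²) = 0.001216905 + 0.000213945 = 0.001430850.
Half-width = z·√(radicand)/denom = 1.960·0.037827/1.057337 = 0.07012.
CI: 0.11181 ± 0.07012 = (0.0417, 0.1819).

(0.0417, 0.1819)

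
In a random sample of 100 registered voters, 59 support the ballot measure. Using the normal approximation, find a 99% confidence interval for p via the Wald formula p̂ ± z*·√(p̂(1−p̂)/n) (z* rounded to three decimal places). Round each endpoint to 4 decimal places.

The sample proportion is 59/100 = 0.59000.
Standard error of p̂: √(0.241900/100) = √0.002419000 = 0.049183.
z* = 2.576 at the 99% level.
Margin of error: 2.576 × 0.049183 = 0.12670.
CI: 0.59000 ± 0.12670 = (0.4633, 0.7167).

(0.4633, 0.7167)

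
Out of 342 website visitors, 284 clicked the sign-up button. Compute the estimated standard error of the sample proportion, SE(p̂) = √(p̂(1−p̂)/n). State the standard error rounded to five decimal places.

SE = 0.02029

Sample proportion p̂ = 284/342 = 0.83041.
p̂(1−p̂) = 0.140829.
SE = √(0.140829/342) = 0.02029.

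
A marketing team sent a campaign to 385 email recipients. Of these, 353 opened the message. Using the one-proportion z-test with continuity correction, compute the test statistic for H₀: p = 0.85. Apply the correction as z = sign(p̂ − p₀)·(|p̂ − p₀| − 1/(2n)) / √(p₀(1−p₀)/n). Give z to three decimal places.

Sample proportion p̂ = 353/385 = 0.91688. p̂ − p₀ = 0.066883.
Continuity correction 1/(2n) = 1/770 = 0.001299.
Corrected numerator: |0.066883| − 0.001299 = 0.065584.
Null standard error: √(0.85·0.15/385) = √0.000331169 = 0.018198.
z = +0.065584/0.018198 = 3.604.

z = 3.604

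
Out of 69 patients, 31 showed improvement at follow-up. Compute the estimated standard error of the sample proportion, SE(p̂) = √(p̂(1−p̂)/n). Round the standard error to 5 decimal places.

Sample proportion p̂ = 31/69 = 0.44928.
p̂(1−p̂) = 0.247427.
SE = √(0.247427/69) = √0.003585899 = 0.05988.

SE = 0.05988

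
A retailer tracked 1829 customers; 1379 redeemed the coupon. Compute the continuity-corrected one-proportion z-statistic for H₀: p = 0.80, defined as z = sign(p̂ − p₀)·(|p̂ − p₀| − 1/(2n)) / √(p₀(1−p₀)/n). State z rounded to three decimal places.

z = -4.893

Sample proportion p̂ = 1379/1829 = 0.75396. p̂ − p₀ = -0.046036.
1/(2n) = 0.000273.
Corrected numerator: |-0.046036| − 0.000273 = 0.045763.
Null standard error: √(0.80·0.20/1829) = √0.000087479 = 0.009353.
z = (−)0.045763/0.009353 = -4.893.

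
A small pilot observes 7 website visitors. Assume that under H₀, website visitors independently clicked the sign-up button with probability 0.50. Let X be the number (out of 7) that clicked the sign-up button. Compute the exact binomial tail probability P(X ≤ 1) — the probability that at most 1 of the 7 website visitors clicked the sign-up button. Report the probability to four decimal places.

X ~ Binomial(n=7, p=0.50).
P(X ≤ 1) = C(7,0)·0.50^0·0.50^7 + C(7,1)·0.50^1·0.50^6.
= 0.007812 + 0.054688 = 0.0625.

P = 0.0625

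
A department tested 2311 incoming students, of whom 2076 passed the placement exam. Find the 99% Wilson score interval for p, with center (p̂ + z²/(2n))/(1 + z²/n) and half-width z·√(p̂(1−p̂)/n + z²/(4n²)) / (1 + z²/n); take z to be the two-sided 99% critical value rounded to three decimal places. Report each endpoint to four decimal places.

Here p̂ = 2076/2311 = 0.89831 and z = 2.576 (z² = 6.635776).
1 + z²/n = 1.002871.
Center = (0.89831 + 0.001436)/1.002871 = 0.89717.
Radicand: p̂(1−p̂)/n + z²/(4n²) = 0.000039527 + 0.000000311 = 0.000039838.
Half-width = z·√(radicand)/denom = 2.576·0.006312/1.002871 = 0.01621.
So the interval runs from 0.8810 to 0.9134.

(0.8810, 0.9134)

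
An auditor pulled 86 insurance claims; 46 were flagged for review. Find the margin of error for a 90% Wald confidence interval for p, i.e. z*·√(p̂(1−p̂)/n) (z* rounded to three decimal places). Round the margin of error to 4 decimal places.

ME = 0.0885

The sample proportion is 46/86 = 0.53488.
SE(p̂) = √(0.53488·0.46512/86) = 0.053785.
The 90% critical value is z* = 1.645.
ME = 1.645·0.053785 = 0.0885.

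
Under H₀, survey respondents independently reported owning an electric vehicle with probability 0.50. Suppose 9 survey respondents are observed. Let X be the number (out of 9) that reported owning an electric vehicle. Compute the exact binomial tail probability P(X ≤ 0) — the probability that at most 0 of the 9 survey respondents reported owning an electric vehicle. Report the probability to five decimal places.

P = 0.00195

X is binomial with n = 9 and p = 0.50.
P(X ≤ 0) = C(9,0)·0.50^0·0.50^9.
= 0.001953 = 0.00195.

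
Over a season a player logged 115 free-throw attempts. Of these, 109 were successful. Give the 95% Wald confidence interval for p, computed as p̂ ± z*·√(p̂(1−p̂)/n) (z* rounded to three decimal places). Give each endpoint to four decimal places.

Sample proportion p̂ = 109/115 = 0.94783.
SE(p̂) = √(0.94783·0.05217/115) = 0.020737.
The 95% critical value is z* = 1.960.
Margin of error: 1.960 × 0.020737 = 0.04064.
So the interval runs from 0.9072 to 0.9885.

(0.9072, 0.9885)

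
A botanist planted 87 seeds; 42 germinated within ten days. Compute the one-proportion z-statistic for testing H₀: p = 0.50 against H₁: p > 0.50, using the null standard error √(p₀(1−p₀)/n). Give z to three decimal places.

z = -0.322

With x = 42 successes in n = 87, p̂ = 0.48276.
SE₀ = √(0.50·0.50/87) = 0.053606.
z = (0.48276 − 0.50)/0.053606 = -0.01724/0.053606 = -0.322.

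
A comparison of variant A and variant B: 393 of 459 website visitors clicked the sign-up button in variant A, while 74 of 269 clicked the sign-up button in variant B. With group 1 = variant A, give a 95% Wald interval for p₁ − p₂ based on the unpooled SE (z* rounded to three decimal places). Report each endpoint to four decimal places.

p̂₁ = 393/459 = 0.85621, p̂₂ = 74/269 = 0.27509; p̂₁ − p̂₂ = 0.58112.
SE = √(0.000268224 + 0.000741326) = √0.001009550 = 0.031773.
The 95% critical value is z* = 1.960. Margin = 1.960·0.031773 = 0.06228.
Interval: 0.58112 ± 0.06228 → (0.5188, 0.6434).

(0.5188, 0.6434)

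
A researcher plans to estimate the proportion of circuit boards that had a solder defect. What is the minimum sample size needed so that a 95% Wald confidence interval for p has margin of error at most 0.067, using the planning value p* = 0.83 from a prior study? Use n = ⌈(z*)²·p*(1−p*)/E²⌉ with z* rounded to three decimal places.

n = 121

The 95% critical value is z* = 1.960.
p*(1−p*) = 0.83·0.17 = 0.1411.
(z*)²·p*(1−p*)/E² = 3.841600·0.1411/0.004489 = 120.751.
⌈120.751⌉ = 121.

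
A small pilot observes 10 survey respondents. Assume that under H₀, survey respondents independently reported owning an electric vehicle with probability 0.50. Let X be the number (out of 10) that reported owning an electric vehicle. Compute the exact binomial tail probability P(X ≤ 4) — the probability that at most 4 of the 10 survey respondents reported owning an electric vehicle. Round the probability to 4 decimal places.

P = 0.3770

X ~ Binomial(n=10, p=0.50).
P(X ≤ 4) = Σ_{j=0}^{4} C(10,j)·0.50^j·0.50^{10−j}.
= 0.000977 + 0.009766 + 0.043945 + 0.117188 + 0.205078 = 0.3770.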